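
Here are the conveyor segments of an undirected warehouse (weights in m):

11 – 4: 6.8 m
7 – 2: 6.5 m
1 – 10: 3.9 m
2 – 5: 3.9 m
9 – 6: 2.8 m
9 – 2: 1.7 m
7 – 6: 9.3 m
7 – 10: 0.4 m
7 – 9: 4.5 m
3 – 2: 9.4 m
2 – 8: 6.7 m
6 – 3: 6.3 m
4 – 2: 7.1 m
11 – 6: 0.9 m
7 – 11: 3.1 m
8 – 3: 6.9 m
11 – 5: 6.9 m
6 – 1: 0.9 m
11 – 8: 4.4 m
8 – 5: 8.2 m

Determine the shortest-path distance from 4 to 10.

Running Dijkstra from 4:
4: 0
11: 6.8  (via 4)
2: 7.1  (via 4)
6: 7.7  (via 11)
1: 8.6  (via 6)
9: 8.8  (via 2)
7: 9.9  (via 11)
10: 10.3  (via 7)
Shortest route: 4–11–7–10 = 10.3 m.

10.3 m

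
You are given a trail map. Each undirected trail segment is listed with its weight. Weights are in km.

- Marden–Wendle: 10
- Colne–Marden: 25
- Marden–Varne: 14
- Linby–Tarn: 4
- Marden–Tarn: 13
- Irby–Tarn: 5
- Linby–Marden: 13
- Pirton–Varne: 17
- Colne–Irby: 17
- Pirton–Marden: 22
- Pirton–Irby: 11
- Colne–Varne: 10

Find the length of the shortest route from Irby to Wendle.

Running Dijkstra from Irby:
Irby: 0
Tarn: 5  (via Irby)
Linby: 9  (via Tarn)
Pirton: 11  (via Irby)
Colne: 17  (via Irby)
Marden: 18  (via Tarn)
Varne: 27  (via Colne)
Wendle: 28  (via Marden)
Shortest route: Irby → Tarn → Marden → Wendle = 28 km.

28 km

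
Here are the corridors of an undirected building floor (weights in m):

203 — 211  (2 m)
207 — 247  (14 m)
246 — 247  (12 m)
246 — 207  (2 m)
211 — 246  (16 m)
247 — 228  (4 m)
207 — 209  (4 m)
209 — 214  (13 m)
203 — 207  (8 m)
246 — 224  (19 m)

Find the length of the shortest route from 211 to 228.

Candidate routes:
211–203–207–247–228: 2+8+14+4 = 28
211–246–247–228: 16+12+4 = 32
Cheapest is 211–203–207–247–228 at 28 m.

28 m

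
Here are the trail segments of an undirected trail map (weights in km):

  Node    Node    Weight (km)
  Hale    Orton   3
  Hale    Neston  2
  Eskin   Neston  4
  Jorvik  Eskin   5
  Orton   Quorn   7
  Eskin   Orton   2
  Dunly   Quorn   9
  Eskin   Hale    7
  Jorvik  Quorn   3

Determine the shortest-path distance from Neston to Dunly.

Shortest distances from Neston:
Neston: 0
Hale: 2  (via Neston)
Eskin: 4  (via Neston)
Orton: 5  (via Hale)
Jorvik: 9  (via Eskin)
Quorn: 12  (via Orton)
Dunly: 21  (via Quorn)
Shortest route: Neston–Hale–Orton–Quorn–Dunly = 21 km.

21 km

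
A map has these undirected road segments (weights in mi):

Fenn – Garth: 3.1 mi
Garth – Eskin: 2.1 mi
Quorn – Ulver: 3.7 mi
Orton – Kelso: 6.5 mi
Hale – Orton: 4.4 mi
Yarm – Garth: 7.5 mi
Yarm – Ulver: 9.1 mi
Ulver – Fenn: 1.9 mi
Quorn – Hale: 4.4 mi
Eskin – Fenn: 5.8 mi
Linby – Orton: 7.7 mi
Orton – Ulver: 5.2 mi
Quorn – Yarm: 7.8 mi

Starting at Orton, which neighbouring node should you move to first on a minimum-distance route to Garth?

Compare a few routes:
Orton–Ulver–Fenn–Garth: 5.2+1.9+3.1 = 10.2
Orton–Ulver–Fenn–Eskin–Garth: 5.2+1.9+5.8+2.1 = 15
Cheapest is Orton–Ulver–Fenn–Garth at 10.2 mi.
So from Orton the first move is to Ulver.

Ulver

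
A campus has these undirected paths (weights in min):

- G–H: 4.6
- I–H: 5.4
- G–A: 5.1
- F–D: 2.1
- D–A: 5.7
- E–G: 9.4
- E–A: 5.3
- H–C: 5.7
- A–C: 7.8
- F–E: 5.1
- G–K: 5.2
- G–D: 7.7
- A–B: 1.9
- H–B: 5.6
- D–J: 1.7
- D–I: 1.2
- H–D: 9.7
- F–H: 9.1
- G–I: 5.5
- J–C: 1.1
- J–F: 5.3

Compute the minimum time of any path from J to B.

9.3 min

Shortest distances from J:
J: 0
C: 1.1  (via J)
D: 1.7  (via J)
I: 2.9  (via D)
F: 3.8  (via D)
H: 6.8  (via C)
A: 7.4  (via D)
G: 8.4  (via I)
E: 8.9  (via F)
B: 9.3  (via A)
Shortest route: J–D–A–B = 9.3 min.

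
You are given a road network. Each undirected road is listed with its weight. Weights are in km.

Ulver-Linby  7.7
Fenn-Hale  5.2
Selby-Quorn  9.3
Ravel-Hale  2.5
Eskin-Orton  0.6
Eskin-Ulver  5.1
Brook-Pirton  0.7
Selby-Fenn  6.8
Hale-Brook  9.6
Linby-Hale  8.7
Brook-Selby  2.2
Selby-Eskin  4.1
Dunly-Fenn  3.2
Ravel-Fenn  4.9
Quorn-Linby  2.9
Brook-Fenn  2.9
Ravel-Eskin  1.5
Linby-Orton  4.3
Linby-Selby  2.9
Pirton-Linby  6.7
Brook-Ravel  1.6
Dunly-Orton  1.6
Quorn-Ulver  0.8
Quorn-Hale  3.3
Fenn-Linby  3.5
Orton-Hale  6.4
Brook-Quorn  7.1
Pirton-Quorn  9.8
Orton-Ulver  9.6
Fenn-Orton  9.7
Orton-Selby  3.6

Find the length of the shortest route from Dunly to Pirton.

6 km

Enumerating some paths:
Dunly–Fenn–Brook–Pirton: 3.2+2.9+0.7 = 6.8
Dunly–Orton–Selby–Brook–Pirton: 1.6+3.6+2.2+0.7 = 8.1
Dunly–Orton–Eskin–Ravel–Brook–Pirton: 1.6+0.6+1.5+1.6+0.7 = 6
The minimum is 6 km via Dunly–Orton–Eskin–Ravel–Brook–Pirton.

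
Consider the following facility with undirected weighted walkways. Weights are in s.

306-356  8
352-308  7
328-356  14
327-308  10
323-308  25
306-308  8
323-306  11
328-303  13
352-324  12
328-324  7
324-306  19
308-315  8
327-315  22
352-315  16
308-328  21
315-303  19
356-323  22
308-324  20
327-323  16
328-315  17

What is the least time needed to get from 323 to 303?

46 s

Settle nodes by increasing distance from 323:
323: 0
306: 11  (via 323)
327: 16  (via 323)
308: 19  (via 306)
356: 19  (via 306)
352: 26  (via 308)
315: 27  (via 308)
324: 30  (via 306)
328: 33  (via 356)
303: 46  (via 315)
Shortest route: 323 → 306 → 308 → 315 → 303 = 46 s.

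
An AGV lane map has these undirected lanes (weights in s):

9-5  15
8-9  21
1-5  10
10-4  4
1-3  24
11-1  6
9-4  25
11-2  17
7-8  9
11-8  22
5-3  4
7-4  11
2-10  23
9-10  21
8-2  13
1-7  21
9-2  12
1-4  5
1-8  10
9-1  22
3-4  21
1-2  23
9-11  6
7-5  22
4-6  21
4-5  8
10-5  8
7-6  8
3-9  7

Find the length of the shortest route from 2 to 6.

30 s

Shortest distances from 2:
2: 0
9: 12  (via 2)
8: 13  (via 2)
11: 17  (via 2)
3: 19  (via 9)
7: 22  (via 8)
1: 23  (via 2)
5: 23  (via 3)
10: 23  (via 2)
4: 27  (via 10)
6: 30  (via 7)
Shortest route: 2–8–7–6 = 30 s.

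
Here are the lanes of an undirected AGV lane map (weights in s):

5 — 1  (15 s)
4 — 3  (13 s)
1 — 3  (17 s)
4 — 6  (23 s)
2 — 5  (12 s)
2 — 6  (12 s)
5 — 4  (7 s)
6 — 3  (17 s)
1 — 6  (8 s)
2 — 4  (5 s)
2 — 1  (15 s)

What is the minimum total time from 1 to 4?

Enumerating some paths:
1 → 5 → 4: 15+7 = 22
1 → 2 → 4: 15+5 = 20
1 → 6 → 2 → 4: 8+12+5 = 25
The minimum is 20 s via 1 → 2 → 4.

20 s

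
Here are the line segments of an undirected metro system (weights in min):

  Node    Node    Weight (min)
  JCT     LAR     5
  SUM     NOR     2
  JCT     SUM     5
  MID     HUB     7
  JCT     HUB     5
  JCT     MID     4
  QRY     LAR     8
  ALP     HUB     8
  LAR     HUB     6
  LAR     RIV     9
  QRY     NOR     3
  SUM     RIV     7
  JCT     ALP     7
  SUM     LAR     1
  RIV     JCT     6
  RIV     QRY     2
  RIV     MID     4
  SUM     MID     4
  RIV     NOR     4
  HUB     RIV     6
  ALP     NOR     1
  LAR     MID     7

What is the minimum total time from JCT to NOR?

7 min

Settle nodes by increasing distance from JCT:
JCT: 0
MID: 4  (via JCT)
SUM: 5  (via JCT)
LAR: 5  (via JCT)
HUB: 5  (via JCT)
RIV: 6  (via JCT)
ALP: 7  (via JCT)
NOR: 7  (via SUM)
Shortest route: JCT–SUM–NOR = 7 min.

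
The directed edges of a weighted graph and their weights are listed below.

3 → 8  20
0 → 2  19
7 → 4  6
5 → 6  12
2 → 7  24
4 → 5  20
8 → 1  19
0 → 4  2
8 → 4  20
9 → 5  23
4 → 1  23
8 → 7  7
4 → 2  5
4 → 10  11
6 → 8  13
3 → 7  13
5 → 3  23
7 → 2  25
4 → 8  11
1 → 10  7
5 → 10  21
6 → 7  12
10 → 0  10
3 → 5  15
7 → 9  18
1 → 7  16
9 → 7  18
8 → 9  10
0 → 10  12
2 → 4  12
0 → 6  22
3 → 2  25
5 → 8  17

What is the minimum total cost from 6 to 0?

39

Settle nodes by increasing distance from 6:
6: 0
7: 12  (via 6)
8: 13  (via 6)
4: 18  (via 7)
2: 23  (via 4)
9: 23  (via 8)
10: 29  (via 4)
1: 32  (via 8)
5: 38  (via 4)
0: 39  (via 10)
Shortest route: 6 → 7 → 4 → 10 → 0 = 39.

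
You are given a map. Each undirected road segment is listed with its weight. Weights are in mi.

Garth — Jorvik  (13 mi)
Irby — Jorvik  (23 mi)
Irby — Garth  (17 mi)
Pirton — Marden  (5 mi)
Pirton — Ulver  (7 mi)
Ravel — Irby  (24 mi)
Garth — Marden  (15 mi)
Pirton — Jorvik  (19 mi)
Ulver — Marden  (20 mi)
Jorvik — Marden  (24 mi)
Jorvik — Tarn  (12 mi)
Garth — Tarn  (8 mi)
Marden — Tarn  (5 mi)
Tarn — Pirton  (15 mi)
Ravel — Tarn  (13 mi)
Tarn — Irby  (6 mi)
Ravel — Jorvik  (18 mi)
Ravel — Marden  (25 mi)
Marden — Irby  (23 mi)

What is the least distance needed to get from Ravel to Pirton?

23 mi

Running Dijkstra from Ravel:
Ravel: 0
Tarn: 13  (via Ravel)
Marden: 18  (via Tarn)
Jorvik: 18  (via Ravel)
Irby: 19  (via Tarn)
Garth: 21  (via Tarn)
Pirton: 23  (via Marden)
Shortest route: Ravel–Tarn–Marden–Pirton = 23 mi.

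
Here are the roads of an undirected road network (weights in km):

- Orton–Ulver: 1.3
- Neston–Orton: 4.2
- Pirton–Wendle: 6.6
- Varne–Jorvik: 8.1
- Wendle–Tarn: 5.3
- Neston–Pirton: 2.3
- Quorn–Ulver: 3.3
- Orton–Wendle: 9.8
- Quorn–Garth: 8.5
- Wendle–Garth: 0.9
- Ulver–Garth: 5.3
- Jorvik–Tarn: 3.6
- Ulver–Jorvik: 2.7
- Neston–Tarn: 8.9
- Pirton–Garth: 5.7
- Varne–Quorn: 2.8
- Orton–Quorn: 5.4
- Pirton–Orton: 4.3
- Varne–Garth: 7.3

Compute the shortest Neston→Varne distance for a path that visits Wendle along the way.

Best Neston to Wendle: Neston–Pirton–Wendle costing 8.9
Best Wendle to Varne: Wendle–Garth–Varne costing 8.2
Total via Wendle: 8.9 + 8.2 = 17.1 km.

17.1 km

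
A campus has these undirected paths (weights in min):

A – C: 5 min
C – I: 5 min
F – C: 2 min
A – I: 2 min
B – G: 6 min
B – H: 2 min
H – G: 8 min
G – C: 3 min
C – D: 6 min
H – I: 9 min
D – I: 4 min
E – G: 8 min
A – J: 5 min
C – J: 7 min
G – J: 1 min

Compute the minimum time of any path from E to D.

17 min

Compare a few routes:
E → G → J → A → I → D: 8+1+5+2+4 = 20
E → G → C → D: 8+3+6 = 17
E → G → J → C → D: 8+1+7+6 = 22
E → G → C → I → D: 8+3+5+4 = 20
Cheapest is E → G → C → D at 17 min.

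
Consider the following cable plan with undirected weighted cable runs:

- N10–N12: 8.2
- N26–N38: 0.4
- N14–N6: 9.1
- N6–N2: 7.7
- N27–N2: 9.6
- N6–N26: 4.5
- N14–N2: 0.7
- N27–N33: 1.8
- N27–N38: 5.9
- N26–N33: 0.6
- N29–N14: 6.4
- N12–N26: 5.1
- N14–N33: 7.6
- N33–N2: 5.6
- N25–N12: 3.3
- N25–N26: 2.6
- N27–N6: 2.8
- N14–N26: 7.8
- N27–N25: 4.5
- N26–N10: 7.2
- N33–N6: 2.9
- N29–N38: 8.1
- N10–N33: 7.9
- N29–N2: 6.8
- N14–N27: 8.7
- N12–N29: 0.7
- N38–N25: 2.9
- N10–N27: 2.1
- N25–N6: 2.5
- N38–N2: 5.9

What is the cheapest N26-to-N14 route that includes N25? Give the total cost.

12.1

Shortest N26→N25: N26–N25 = 2.6
Shortest N25→N14: N25–N38–N2–N14 = 9.5
Total via N25: 2.6 + 9.5 = 12.1.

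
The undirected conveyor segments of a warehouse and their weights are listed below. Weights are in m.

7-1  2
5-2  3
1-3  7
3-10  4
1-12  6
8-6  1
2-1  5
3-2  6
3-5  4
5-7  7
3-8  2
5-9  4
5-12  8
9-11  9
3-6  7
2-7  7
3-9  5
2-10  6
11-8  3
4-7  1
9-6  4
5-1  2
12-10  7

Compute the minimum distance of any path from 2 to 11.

Shortest distances from 2:
2: 0
5: 3  (via 2)
1: 5  (via 2)
3: 6  (via 2)
10: 6  (via 2)
7: 7  (via 2)
9: 7  (via 5)
4: 8  (via 7)
8: 8  (via 3)
6: 9  (via 8)
11: 11  (via 8)
Shortest route: 2–3–8–11 = 11 m.

11 m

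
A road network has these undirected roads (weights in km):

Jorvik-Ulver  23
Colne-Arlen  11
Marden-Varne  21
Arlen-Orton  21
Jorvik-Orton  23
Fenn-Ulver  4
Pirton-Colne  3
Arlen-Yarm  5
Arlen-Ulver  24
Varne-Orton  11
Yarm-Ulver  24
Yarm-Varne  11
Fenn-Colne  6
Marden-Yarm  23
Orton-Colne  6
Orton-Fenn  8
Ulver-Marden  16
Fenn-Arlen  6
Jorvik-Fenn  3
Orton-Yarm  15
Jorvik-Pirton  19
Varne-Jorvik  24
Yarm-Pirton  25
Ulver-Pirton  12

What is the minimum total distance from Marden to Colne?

26 km

Candidate routes:
Marden - Ulver - Pirton - Colne: 16+12+3 = 31
Marden - Ulver - Fenn - Orton - Colne: 16+4+8+6 = 34
Marden - Ulver - Fenn - Colne: 16+4+6 = 26
The minimum is 26 km via Marden - Ulver - Fenn - Colne.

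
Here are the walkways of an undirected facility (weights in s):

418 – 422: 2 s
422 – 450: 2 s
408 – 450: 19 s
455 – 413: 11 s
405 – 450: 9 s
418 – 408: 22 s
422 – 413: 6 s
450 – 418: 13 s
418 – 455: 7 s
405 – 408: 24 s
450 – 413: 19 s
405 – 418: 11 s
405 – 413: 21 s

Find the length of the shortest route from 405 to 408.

24 s

Running Dijkstra from 405:
405: 0
450: 9  (via 405)
422: 11  (via 450)
418: 11  (via 405)
413: 17  (via 422)
455: 18  (via 418)
408: 24  (via 405)
Shortest route: 405 → 408 = 24 s.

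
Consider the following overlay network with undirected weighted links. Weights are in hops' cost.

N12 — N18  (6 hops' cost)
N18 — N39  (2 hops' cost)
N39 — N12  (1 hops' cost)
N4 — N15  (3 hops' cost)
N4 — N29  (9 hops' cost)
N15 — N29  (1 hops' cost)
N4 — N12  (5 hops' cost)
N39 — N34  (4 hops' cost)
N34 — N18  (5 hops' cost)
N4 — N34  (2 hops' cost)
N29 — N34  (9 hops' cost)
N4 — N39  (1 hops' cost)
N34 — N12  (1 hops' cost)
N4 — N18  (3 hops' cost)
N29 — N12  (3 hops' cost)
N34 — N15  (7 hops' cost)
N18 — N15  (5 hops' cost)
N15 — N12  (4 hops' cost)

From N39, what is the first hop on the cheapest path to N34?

N12

Compare a few routes:
N39 - N34: 4 = 4
N39 - N4 - N34: 1+2 = 3
N39 - N12 - N34: 1+1 = 2
The minimum is 2 hops' cost via N39 - N12 - N34.
So from N39 the first move is to N12.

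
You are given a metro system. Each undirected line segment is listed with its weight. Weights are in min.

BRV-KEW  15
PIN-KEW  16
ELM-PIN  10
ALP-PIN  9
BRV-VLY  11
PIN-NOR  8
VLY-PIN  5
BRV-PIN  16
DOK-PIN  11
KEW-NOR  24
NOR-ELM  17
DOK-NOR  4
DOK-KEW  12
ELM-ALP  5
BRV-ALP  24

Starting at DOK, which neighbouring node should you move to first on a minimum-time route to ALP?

Compare a few routes:
DOK - NOR - PIN - ALP: 4+8+9 = 21
DOK - PIN - ALP: 11+9 = 20
The minimum is 20 min via DOK - PIN - ALP.
So from DOK the first move is to PIN.

PIN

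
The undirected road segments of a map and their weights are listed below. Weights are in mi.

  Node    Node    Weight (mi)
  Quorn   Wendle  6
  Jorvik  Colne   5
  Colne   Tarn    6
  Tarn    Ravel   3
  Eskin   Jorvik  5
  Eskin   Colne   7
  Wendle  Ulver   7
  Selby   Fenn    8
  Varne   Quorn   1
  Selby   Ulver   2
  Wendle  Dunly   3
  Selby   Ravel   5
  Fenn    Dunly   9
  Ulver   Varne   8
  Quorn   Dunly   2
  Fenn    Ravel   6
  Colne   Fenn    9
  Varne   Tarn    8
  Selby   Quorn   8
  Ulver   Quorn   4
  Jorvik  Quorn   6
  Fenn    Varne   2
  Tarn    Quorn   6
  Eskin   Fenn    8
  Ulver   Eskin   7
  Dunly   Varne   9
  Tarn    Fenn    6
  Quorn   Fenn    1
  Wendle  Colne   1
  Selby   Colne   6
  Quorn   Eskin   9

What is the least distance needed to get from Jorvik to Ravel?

13 mi

Running Dijkstra from Jorvik:
Jorvik: 0
Colne: 5  (via Jorvik)
Eskin: 5  (via Jorvik)
Quorn: 6  (via Jorvik)
Wendle: 6  (via Colne)
Fenn: 7  (via Quorn)
Varne: 7  (via Quorn)
Dunly: 8  (via Quorn)
Ulver: 10  (via Quorn)
Selby: 11  (via Colne)
Tarn: 11  (via Colne)
Ravel: 13  (via Fenn)
Shortest route: Jorvik → Quorn → Fenn → Ravel = 13 mi.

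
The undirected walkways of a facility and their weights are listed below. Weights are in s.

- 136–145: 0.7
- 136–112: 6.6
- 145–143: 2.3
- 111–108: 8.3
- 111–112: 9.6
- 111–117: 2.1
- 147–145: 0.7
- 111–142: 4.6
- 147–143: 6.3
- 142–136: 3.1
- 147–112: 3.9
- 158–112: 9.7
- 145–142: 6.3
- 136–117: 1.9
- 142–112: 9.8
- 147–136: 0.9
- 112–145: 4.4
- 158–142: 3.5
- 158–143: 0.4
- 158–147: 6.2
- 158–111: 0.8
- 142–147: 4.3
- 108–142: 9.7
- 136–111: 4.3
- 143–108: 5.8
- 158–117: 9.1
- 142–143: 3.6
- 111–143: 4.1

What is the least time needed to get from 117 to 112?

Running Dijkstra from 117:
117: 0
136: 1.9  (via 117)
111: 2.1  (via 117)
145: 2.6  (via 136)
147: 2.8  (via 136)
158: 2.9  (via 111)
143: 3.3  (via 158)
142: 5  (via 136)
112: 6.7  (via 147)
Shortest route: 117–136–147–112 = 6.7 s.

6.7 s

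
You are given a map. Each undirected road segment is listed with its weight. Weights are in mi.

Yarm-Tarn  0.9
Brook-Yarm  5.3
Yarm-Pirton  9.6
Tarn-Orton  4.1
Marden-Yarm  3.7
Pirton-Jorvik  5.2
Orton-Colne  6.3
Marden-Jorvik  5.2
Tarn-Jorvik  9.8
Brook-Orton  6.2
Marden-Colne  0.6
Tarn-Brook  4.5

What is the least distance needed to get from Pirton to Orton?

14.6 mi

Enumerating some paths:
Pirton–Jorvik–Marden–Colne–Orton: 5.2+5.2+0.6+6.3 = 17.3
Pirton–Jorvik–Tarn–Orton: 5.2+9.8+4.1 = 19.1
Pirton–Yarm–Tarn–Orton: 9.6+0.9+4.1 = 14.6
Cheapest is Pirton–Yarm–Tarn–Orton at 14.6 mi.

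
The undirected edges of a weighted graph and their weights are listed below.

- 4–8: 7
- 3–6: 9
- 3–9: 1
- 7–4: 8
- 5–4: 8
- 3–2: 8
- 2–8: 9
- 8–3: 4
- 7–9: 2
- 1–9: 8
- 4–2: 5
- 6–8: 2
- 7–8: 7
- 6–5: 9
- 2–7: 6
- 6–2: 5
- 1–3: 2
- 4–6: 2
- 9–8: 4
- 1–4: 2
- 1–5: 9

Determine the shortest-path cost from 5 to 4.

8

Shortest distances from 5:
5: 0
4: 8  (via 5)
Shortest route: 5–4 = 8.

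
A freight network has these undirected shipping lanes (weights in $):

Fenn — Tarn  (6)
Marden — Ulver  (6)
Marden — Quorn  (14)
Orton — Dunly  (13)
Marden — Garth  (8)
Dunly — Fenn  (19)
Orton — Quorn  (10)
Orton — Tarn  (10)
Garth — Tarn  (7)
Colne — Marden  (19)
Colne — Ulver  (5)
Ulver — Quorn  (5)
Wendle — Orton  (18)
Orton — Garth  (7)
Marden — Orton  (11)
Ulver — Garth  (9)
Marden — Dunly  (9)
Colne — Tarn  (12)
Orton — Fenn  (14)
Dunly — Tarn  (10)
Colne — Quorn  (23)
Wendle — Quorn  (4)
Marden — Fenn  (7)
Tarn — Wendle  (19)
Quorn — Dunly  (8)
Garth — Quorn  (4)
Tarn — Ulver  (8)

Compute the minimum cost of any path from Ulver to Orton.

$15

Running Dijkstra from Ulver:
Ulver: 0
Quorn: 5  (via Ulver)
Colne: 5  (via Ulver)
Marden: 6  (via Ulver)
Tarn: 8  (via Ulver)
Wendle: 9  (via Quorn)
Garth: 9  (via Ulver)
Dunly: 13  (via Quorn)
Fenn: 13  (via Marden)
Orton: 15  (via Quorn)
Shortest route: Ulver → Quorn → Orton = $15.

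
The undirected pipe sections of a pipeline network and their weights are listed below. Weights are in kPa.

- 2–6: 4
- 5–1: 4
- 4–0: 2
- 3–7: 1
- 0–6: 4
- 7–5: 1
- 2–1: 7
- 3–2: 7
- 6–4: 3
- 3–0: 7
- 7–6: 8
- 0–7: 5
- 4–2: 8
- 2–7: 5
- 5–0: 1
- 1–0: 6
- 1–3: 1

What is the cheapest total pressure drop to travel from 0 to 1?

4 kPa

Compare a few routes:
0 → 1: 6 = 6
0 → 5 → 1: 1+4 = 5
0 → 5 → 7 → 3 → 1: 1+1+1+1 = 4
The minimum is 4 kPa via 0 → 5 → 7 → 3 → 1.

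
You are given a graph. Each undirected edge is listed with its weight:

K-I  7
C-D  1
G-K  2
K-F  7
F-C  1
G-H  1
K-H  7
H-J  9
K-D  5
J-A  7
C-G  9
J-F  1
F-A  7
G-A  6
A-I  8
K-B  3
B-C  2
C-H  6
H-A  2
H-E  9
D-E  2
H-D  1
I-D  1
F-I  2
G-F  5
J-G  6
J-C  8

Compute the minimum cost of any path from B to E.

5

Candidate routes:
B - K - G - H - D - E: 3+2+1+1+2 = 9
B - C - D - E: 2+1+2 = 5
B - C - F - I - D - E: 2+1+2+1+2 = 8
B - K - D - E: 3+5+2 = 10
The minimum is 5 via B - C - D - E.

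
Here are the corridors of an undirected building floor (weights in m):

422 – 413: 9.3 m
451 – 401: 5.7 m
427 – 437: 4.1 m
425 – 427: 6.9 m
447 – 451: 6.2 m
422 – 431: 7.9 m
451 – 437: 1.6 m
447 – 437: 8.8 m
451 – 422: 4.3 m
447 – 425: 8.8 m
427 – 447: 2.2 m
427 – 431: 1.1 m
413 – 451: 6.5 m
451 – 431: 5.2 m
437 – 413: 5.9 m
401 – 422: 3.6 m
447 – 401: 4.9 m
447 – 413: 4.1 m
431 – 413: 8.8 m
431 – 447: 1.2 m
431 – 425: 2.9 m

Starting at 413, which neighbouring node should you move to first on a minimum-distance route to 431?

Enumerating some paths:
413 - 447 - 431: 4.1+1.2 = 5.3
413 - 431: 8.8 = 8.8
413 - 447 - 427 - 431: 4.1+2.2+1.1 = 7.4
The minimum is 5.3 m via 413 - 447 - 431.
So from 413 the first move is to 447.

447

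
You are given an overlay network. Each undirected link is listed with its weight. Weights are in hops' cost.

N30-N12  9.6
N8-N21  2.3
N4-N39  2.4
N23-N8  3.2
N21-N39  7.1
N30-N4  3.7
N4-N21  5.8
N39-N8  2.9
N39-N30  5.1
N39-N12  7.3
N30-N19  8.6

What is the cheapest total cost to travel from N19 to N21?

18.1 hops' cost

Compare a few routes:
N19 → N30 → N39 → N8 → N21: 8.6+5.1+2.9+2.3 = 18.9
N19 → N30 → N4 → N39 → N8 → N21: 8.6+3.7+2.4+2.9+2.3 = 19.9
N19 → N30 → N4 → N21: 8.6+3.7+5.8 = 18.1
N19 → N30 → N39 → N21: 8.6+5.1+7.1 = 20.8
Cheapest is N19 → N30 → N4 → N21 at 18.1 hops' cost.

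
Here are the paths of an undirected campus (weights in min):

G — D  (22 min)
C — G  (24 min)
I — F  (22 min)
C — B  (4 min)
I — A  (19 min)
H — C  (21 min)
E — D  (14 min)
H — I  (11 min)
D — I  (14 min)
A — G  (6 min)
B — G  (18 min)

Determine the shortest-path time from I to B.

Settle nodes by increasing distance from I:
I: 0
H: 11  (via I)
D: 14  (via I)
A: 19  (via I)
F: 22  (via I)
G: 25  (via A)
E: 28  (via D)
C: 32  (via H)
B: 36  (via C)
Shortest route: I → H → C → B = 36 min.

36 min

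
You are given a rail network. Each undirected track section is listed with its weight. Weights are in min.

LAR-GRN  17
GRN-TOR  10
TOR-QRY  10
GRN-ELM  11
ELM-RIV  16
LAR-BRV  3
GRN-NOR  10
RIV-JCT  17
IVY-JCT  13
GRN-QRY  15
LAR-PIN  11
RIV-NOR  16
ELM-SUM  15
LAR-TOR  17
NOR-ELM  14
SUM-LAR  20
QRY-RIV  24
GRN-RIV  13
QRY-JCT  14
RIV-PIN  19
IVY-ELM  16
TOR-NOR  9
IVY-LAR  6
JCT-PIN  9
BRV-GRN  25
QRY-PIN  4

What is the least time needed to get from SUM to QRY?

35 min

Shortest distances from SUM:
SUM: 0
ELM: 15  (via SUM)
LAR: 20  (via SUM)
BRV: 23  (via LAR)
IVY: 26  (via LAR)
GRN: 26  (via ELM)
NOR: 29  (via ELM)
PIN: 31  (via LAR)
RIV: 31  (via ELM)
QRY: 35  (via PIN)
Shortest route: SUM → LAR → PIN → QRY = 35 min.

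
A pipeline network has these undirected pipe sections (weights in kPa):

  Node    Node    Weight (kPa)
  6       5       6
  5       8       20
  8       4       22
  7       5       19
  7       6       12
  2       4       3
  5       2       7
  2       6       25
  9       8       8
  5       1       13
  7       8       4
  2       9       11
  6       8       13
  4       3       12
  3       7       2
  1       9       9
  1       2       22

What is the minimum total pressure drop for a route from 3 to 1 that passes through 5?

Best 3 to 5: 3–7–6–5 costing 20
Shortest 5→1: 5–1 = 13
Total via 5: 20 + 13 = 33 kPa.

33 kPa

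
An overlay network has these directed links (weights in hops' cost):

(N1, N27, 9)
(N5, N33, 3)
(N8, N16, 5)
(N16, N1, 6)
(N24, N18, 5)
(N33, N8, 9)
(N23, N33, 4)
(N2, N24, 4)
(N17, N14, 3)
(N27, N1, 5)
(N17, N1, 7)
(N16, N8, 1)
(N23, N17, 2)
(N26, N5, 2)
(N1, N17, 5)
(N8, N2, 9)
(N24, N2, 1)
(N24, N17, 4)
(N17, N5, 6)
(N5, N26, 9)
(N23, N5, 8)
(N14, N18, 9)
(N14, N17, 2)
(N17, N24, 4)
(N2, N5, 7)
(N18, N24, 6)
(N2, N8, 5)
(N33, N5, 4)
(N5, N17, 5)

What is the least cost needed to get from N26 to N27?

23 hops' cost

Running Dijkstra from N26:
N26: 0
N5: 2  (via N26)
N33: 5  (via N5)
N17: 7  (via N5)
N14: 10  (via N17)
N24: 11  (via N17)
N2: 12  (via N24)
N8: 14  (via N33)
N1: 14  (via N17)
N18: 16  (via N24)
N16: 19  (via N8)
N27: 23  (via N1)
Shortest route: N26 → N5 → N17 → N1 → N27 = 23 hops' cost.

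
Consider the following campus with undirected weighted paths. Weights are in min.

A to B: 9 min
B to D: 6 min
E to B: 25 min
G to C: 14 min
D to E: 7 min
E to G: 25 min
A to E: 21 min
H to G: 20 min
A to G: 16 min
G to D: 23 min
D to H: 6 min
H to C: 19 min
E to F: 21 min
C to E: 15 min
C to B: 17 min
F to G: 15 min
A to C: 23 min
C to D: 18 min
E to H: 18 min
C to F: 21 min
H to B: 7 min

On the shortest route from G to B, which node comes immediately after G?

A

Compare a few routes:
G - H - B: 20+7 = 27
G - A - B: 16+9 = 25
Cheapest is G - A - B at 25 min.
So from G the first move is to A.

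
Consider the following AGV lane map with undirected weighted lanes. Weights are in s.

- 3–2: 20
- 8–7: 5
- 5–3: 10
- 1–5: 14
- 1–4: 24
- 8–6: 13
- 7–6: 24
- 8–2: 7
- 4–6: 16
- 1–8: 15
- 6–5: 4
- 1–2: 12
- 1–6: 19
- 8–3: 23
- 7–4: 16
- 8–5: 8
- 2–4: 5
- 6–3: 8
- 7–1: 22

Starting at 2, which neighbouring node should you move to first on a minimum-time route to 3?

3

Candidate routes:
2 → 3: 20 = 20
2 → 8 → 5 → 6 → 3: 7+8+4+8 = 27
2 → 8 → 5 → 3: 7+8+10 = 25
Cheapest is 2 → 3 at 20 s.
So from 2 the first move is to 3.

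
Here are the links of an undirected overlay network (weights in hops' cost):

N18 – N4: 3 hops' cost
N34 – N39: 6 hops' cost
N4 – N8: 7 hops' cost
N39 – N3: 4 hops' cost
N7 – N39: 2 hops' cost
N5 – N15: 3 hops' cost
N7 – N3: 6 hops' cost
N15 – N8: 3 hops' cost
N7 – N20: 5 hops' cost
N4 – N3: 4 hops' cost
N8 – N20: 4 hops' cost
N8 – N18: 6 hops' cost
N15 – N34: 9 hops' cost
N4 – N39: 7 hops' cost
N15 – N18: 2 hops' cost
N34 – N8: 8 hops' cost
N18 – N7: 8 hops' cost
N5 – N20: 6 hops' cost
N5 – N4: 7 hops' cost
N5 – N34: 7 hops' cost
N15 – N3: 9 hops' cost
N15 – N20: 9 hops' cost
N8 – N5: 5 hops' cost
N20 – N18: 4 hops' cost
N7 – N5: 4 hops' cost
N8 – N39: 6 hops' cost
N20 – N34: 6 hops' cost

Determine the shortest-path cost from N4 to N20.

Settle nodes by increasing distance from N4:
N4: 0
N18: 3  (via N4)
N3: 4  (via N4)
N15: 5  (via N18)
N20: 7  (via N18)
Shortest route: N4–N18–N20 = 7 hops' cost.

7 hops' cost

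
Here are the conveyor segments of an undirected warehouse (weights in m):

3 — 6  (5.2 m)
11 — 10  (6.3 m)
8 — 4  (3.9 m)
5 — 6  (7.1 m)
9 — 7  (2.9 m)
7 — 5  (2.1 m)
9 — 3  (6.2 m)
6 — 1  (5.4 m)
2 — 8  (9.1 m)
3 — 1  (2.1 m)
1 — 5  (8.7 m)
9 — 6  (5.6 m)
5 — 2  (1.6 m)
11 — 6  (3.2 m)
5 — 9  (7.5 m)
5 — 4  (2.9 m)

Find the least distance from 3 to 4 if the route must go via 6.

Shortest 3→6: 3–6 = 5.2
Best 6 to 4: 6–5–4 costing 10
Total via 6: 5.2 + 10 = 15.2 m.

15.2 m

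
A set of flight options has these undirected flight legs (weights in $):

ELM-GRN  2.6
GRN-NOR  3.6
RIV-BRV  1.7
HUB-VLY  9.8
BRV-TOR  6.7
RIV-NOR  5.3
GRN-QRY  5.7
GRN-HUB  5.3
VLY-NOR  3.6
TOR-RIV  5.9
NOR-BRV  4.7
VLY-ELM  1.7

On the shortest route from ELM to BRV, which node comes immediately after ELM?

Candidate routes:
ELM - GRN - NOR - BRV: 2.6+3.6+4.7 = 10.9
ELM - VLY - NOR - BRV: 1.7+3.6+4.7 = 10
The minimum is $10 via ELM - VLY - NOR - BRV.
So from ELM the first move is to VLY.

VLY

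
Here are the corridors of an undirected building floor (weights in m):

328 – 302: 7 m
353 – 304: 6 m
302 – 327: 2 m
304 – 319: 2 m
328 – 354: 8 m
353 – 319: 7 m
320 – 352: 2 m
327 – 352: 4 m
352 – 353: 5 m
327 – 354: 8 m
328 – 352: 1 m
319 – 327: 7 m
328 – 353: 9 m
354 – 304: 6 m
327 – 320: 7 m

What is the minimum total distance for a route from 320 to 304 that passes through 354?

Best 320 to 354: 320–352–328–354 costing 11
Shortest 354→304: 354–304 = 6
Total via 354: 11 + 6 = 17 m.

17 m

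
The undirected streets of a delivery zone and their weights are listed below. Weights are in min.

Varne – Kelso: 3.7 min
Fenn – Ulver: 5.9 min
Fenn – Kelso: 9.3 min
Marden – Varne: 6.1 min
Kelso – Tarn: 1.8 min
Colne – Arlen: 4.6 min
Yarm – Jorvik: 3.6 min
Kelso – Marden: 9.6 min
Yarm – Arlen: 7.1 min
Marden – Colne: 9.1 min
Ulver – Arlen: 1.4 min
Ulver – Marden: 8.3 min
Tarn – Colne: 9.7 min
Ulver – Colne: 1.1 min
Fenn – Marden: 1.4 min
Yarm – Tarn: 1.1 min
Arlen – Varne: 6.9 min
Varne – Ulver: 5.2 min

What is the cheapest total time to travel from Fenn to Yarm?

Enumerating some paths:
Fenn–Kelso–Tarn–Yarm: 9.3+1.8+1.1 = 12.2
Fenn–Marden–Kelso–Tarn–Yarm: 1.4+9.6+1.8+1.1 = 13.9
The minimum is 12.2 min via Fenn–Kelso–Tarn–Yarm.

12.2 min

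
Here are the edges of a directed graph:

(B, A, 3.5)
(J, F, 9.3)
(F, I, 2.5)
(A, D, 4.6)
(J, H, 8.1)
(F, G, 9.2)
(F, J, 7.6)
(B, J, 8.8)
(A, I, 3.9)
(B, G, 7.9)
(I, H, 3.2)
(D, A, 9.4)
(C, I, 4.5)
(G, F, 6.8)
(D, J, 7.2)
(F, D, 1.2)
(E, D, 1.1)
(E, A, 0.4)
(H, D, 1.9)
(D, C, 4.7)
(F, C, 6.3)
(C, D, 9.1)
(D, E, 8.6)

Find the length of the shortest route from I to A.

Candidate routes:
I - H - D - A: 3.2+1.9+9.4 = 14.5
I - H - D - E - A: 3.2+1.9+8.6+0.4 = 14.1
Cheapest is I - H - D - E - A at 14.1.

14.1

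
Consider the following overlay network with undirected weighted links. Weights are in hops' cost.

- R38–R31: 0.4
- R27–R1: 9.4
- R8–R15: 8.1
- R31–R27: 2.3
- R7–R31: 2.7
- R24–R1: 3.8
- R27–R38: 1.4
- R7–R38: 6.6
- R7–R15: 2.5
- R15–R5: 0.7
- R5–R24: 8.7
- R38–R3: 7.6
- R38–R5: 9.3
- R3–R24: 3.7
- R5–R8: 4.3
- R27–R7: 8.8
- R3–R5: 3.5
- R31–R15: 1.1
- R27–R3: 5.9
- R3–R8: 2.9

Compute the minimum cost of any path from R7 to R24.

Shortest distances from R7:
R7: 0
R15: 2.5  (via R7)
R31: 2.7  (via R7)
R38: 3.1  (via R31)
R5: 3.2  (via R15)
R27: 4.5  (via R38)
R3: 6.7  (via R5)
R8: 7.5  (via R5)
R24: 10.4  (via R3)
Shortest route: R7–R15–R5–R3–R24 = 10.4 hops' cost.

10.4 hops' cost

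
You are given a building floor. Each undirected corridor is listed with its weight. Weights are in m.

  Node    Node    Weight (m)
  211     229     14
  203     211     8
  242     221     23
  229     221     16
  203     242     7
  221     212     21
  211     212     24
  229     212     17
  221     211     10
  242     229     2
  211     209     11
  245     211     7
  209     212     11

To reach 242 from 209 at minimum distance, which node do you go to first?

Enumerating some paths:
209 - 211 - 203 - 242: 11+8+7 = 26
209 - 211 - 229 - 242: 11+14+2 = 27
209 - 211 - 221 - 229 - 242: 11+10+16+2 = 39
209 - 212 - 229 - 242: 11+17+2 = 30
Cheapest is 209 - 211 - 203 - 242 at 26 m.
So from 209 the first move is to 211.

211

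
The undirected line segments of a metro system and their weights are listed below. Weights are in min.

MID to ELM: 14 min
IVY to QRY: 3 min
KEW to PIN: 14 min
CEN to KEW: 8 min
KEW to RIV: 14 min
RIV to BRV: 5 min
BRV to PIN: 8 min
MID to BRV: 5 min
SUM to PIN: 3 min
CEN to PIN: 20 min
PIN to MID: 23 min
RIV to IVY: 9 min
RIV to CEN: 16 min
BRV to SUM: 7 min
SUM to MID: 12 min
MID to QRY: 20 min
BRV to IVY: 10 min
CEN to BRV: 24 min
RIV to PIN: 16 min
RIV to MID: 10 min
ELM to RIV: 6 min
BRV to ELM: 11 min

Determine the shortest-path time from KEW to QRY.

26 min

Compare a few routes:
KEW–RIV–BRV–IVY–QRY: 14+5+10+3 = 32
KEW–RIV–IVY–QRY: 14+9+3 = 26
Cheapest is KEW–RIV–IVY–QRY at 26 min.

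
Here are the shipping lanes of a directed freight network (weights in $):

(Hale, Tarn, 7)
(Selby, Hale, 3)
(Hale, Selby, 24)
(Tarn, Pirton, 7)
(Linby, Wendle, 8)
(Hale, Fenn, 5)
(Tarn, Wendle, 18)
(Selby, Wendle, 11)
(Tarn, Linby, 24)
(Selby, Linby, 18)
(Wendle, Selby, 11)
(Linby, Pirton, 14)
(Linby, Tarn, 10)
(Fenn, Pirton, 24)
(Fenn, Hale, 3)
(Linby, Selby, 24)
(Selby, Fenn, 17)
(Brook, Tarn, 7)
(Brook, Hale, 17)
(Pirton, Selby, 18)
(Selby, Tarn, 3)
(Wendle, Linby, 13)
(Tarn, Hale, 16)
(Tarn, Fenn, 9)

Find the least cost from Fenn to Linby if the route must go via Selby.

Best Fenn to Selby: Fenn → Hale → Selby costing 27
Best Selby to Linby: Selby → Linby costing 18
Total via Selby: 27 + 18 = $45.

$45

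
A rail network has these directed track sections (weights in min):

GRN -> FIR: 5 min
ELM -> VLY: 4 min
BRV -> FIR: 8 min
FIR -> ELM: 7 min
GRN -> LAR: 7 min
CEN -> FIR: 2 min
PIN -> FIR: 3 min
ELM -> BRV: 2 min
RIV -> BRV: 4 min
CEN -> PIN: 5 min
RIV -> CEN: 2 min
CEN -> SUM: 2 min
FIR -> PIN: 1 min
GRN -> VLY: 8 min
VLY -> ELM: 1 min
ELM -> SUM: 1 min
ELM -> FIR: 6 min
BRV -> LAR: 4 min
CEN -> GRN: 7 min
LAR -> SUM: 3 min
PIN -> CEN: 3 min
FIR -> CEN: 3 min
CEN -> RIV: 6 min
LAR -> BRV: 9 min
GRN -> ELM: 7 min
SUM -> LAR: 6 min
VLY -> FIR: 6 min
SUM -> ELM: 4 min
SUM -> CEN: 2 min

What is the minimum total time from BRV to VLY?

Shortest distances from BRV:
BRV: 0
LAR: 4  (via BRV)
SUM: 7  (via LAR)
FIR: 8  (via BRV)
CEN: 9  (via SUM)
PIN: 9  (via FIR)
ELM: 11  (via SUM)
RIV: 15  (via CEN)
VLY: 15  (via ELM)
Shortest route: BRV–LAR–SUM–ELM–VLY = 15 min.

15 min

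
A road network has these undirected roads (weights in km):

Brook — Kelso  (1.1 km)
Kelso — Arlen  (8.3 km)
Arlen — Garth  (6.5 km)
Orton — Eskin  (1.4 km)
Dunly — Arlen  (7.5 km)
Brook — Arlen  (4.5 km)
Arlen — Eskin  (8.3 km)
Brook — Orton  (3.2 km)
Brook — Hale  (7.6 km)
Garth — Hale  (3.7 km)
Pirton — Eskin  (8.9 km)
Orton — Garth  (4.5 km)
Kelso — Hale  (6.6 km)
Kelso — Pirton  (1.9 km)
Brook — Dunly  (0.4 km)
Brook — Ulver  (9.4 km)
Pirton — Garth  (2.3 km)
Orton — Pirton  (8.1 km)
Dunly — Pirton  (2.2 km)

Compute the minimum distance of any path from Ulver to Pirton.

Enumerating some paths:
Ulver–Brook–Orton–Garth–Pirton: 9.4+3.2+4.5+2.3 = 19.4
Ulver–Brook–Dunly–Pirton: 9.4+0.4+2.2 = 12
Ulver–Brook–Kelso–Pirton: 9.4+1.1+1.9 = 12.4
The minimum is 12 km via Ulver–Brook–Dunly–Pirton.

12 km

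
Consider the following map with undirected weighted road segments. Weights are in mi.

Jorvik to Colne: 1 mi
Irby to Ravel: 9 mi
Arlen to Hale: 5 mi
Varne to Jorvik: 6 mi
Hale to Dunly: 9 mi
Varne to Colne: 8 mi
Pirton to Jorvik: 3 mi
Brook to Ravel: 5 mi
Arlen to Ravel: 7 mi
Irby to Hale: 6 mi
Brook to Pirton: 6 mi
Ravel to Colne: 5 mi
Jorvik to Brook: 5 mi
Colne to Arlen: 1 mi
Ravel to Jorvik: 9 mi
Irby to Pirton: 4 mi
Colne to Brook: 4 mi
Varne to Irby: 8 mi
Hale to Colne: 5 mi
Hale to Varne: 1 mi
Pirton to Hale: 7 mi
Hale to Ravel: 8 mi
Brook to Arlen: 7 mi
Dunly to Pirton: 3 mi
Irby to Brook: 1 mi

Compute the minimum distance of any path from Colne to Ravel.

Enumerating some paths:
Colne - Ravel: 5 = 5
Colne - Arlen - Ravel: 1+7 = 8
Colne - Brook - Ravel: 4+5 = 9
The minimum is 5 mi via Colne - Ravel.

5 mi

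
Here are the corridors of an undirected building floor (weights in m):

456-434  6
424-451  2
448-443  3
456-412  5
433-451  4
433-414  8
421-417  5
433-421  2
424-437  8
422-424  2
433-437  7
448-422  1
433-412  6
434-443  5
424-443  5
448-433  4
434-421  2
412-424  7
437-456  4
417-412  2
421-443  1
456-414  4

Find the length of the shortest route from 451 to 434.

8 m

Settle nodes by increasing distance from 451:
451: 0
424: 2  (via 451)
433: 4  (via 451)
422: 4  (via 424)
448: 5  (via 422)
421: 6  (via 433)
443: 7  (via 424)
434: 8  (via 421)
Shortest route: 451 → 433 → 421 → 434 = 8 m.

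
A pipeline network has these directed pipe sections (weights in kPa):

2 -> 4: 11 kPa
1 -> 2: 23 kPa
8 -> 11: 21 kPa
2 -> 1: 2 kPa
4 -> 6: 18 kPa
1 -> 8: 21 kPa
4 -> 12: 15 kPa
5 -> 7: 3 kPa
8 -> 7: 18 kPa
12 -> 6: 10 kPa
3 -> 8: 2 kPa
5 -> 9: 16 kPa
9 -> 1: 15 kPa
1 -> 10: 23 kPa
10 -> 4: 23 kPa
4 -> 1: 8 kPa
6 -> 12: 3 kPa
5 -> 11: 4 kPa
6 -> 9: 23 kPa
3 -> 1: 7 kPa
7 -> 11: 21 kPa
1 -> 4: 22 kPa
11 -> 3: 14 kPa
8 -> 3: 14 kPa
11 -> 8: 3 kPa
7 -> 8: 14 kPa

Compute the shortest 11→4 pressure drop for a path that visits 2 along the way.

Best 11 to 2: 11 → 3 → 1 → 2 costing 44
Shortest 2→4: 2 → 4 = 11
Total via 2: 44 + 11 = 55 kPa.

55 kPa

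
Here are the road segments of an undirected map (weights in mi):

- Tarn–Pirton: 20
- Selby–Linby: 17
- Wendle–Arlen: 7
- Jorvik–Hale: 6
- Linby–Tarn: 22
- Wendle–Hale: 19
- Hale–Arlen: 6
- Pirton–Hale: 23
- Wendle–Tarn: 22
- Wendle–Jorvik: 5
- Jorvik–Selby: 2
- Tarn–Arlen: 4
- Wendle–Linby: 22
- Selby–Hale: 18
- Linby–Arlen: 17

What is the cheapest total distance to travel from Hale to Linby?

Enumerating some paths:
Hale–Jorvik–Selby–Linby: 6+2+17 = 25
Hale–Jorvik–Wendle–Linby: 6+5+22 = 33
Hale–Arlen–Tarn–Linby: 6+4+22 = 32
Hale–Arlen–Linby: 6+17 = 23
The minimum is 23 mi via Hale–Arlen–Linby.

23 mi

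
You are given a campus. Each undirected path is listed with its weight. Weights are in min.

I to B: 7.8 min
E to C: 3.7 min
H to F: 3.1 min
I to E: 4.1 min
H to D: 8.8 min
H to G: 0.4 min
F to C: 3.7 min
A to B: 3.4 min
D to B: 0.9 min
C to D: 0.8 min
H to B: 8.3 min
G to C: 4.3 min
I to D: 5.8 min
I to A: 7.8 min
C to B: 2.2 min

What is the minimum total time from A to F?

Running Dijkstra from A:
A: 0
B: 3.4  (via A)
D: 4.3  (via B)
C: 5.1  (via D)
I: 7.8  (via A)
E: 8.8  (via C)
F: 8.8  (via C)
Shortest route: A–B–D–C–F = 8.8 min.

8.8 min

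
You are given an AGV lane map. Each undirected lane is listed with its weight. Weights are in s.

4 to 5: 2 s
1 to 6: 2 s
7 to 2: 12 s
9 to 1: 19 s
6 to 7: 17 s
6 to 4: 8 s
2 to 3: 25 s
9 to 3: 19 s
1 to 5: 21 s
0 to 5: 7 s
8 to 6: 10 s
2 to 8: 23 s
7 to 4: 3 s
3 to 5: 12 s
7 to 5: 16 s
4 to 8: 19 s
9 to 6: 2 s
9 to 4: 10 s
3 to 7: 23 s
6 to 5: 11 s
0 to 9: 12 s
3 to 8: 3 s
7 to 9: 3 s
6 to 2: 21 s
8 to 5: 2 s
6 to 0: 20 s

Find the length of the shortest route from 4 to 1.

10 s

Running Dijkstra from 4:
4: 0
5: 2  (via 4)
7: 3  (via 4)
8: 4  (via 5)
9: 6  (via 7)
3: 7  (via 8)
6: 8  (via 4)
0: 9  (via 5)
1: 10  (via 6)
Shortest route: 4 → 6 → 1 = 10 s.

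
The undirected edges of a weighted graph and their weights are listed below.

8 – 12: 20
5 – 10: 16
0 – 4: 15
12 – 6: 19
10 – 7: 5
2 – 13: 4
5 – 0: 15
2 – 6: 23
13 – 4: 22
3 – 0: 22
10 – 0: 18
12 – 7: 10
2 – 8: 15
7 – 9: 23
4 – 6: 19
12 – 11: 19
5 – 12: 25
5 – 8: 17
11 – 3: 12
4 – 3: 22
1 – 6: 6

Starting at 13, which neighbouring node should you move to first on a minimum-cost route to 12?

2

Compare a few routes:
13–2–6–12: 4+23+19 = 46
13–2–8–12: 4+15+20 = 39
The minimum is 39 via 13–2–8–12.
So from 13 the first move is to 2.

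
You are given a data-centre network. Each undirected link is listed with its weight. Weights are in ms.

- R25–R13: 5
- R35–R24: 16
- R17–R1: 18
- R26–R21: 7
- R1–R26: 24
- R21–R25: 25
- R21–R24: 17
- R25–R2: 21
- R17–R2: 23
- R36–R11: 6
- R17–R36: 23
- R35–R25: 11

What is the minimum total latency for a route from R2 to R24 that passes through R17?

89 ms

Shortest R2→R17: R2–R17 = 23
Shortest R17→R24: R17–R1–R26–R21–R24 = 66
Total via R17: 23 + 66 = 89 ms.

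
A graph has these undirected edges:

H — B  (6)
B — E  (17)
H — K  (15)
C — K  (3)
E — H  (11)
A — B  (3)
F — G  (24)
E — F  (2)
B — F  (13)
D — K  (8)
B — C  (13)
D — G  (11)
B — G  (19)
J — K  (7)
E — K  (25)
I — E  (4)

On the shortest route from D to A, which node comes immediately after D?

K

Enumerating some paths:
D → K → C → B → A: 8+3+13+3 = 27
D → K → H → B → A: 8+15+6+3 = 32
The minimum is 27 via D → K → C → B → A.
So from D the first move is to K.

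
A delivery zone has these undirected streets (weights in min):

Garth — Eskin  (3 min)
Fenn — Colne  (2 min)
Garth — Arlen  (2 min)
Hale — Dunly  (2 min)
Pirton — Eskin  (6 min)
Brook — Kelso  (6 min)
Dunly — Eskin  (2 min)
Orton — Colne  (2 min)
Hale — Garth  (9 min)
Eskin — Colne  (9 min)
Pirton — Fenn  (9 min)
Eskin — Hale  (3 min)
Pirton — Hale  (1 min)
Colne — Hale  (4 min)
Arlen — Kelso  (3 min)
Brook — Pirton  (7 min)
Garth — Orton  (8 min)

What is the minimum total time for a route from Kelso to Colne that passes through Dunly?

16 min

Shortest Kelso→Dunly: Kelso–Arlen–Garth–Eskin–Dunly = 10
Shortest Dunly→Colne: Dunly–Hale–Colne = 6
Total via Dunly: 10 + 6 = 16 min.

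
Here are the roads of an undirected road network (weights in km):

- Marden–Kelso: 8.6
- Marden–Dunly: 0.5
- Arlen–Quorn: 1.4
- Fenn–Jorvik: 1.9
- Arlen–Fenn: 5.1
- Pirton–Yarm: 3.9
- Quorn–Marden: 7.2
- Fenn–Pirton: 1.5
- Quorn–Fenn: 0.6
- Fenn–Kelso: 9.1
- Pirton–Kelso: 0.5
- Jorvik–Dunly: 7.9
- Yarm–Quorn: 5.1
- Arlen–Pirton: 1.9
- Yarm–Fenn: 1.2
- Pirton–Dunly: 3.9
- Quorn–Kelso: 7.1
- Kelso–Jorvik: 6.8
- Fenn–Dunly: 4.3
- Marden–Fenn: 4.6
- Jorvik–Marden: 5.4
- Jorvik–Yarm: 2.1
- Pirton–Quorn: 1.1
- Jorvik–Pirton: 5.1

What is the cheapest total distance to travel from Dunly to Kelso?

4.4 km

Compare a few routes:
Dunly → Pirton → Kelso: 3.9+0.5 = 4.4
Dunly → Fenn → Pirton → Kelso: 4.3+1.5+0.5 = 6.3
Dunly → Fenn → Quorn → Pirton → Kelso: 4.3+0.6+1.1+0.5 = 6.5
The minimum is 4.4 km via Dunly → Pirton → Kelso.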